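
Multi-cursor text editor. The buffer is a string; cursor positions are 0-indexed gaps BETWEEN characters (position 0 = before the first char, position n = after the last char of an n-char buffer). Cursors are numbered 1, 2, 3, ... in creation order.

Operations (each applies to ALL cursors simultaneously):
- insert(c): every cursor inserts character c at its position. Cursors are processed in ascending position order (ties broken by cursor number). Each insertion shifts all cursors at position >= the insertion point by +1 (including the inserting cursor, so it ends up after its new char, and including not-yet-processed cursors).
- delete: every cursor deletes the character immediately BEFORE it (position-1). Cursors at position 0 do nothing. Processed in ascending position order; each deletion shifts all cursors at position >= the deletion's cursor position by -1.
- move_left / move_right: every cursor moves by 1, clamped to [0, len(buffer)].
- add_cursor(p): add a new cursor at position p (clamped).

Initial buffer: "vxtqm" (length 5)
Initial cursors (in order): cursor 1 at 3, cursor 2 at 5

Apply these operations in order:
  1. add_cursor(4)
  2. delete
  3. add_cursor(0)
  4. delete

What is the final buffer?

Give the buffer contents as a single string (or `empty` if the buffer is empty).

Answer: empty

Derivation:
After op 1 (add_cursor(4)): buffer="vxtqm" (len 5), cursors c1@3 c3@4 c2@5, authorship .....
After op 2 (delete): buffer="vx" (len 2), cursors c1@2 c2@2 c3@2, authorship ..
After op 3 (add_cursor(0)): buffer="vx" (len 2), cursors c4@0 c1@2 c2@2 c3@2, authorship ..
After op 4 (delete): buffer="" (len 0), cursors c1@0 c2@0 c3@0 c4@0, authorship 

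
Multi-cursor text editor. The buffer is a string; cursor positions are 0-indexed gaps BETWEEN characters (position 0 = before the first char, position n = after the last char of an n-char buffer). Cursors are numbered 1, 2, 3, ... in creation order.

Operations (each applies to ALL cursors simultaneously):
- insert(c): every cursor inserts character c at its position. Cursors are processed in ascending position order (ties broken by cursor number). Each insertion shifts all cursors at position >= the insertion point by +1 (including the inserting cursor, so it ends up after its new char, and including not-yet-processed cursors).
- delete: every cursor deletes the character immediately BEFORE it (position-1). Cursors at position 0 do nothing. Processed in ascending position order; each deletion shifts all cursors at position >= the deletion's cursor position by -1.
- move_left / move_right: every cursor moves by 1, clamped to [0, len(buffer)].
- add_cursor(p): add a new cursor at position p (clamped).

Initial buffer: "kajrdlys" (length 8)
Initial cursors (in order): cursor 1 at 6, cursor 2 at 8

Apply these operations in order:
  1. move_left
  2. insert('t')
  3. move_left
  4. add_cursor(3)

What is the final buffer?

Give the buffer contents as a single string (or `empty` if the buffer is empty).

After op 1 (move_left): buffer="kajrdlys" (len 8), cursors c1@5 c2@7, authorship ........
After op 2 (insert('t')): buffer="kajrdtlyts" (len 10), cursors c1@6 c2@9, authorship .....1..2.
After op 3 (move_left): buffer="kajrdtlyts" (len 10), cursors c1@5 c2@8, authorship .....1..2.
After op 4 (add_cursor(3)): buffer="kajrdtlyts" (len 10), cursors c3@3 c1@5 c2@8, authorship .....1..2.

Answer: kajrdtlyts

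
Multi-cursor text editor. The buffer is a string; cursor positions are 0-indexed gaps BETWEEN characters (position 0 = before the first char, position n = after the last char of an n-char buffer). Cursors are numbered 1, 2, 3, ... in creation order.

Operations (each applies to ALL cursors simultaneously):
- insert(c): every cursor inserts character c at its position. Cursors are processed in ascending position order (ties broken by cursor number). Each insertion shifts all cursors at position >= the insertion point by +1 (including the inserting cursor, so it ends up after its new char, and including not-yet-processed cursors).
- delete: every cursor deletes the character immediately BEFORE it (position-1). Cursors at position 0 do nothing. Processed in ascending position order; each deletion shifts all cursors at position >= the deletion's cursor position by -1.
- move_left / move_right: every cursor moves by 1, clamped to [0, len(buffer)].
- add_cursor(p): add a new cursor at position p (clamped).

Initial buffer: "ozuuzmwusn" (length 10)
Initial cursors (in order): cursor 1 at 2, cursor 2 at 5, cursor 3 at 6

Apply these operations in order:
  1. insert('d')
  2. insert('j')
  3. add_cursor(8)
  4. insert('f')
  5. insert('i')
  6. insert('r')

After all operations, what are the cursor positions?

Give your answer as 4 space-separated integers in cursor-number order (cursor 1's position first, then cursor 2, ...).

Answer: 7 18 24 14

Derivation:
After op 1 (insert('d')): buffer="ozduuzdmdwusn" (len 13), cursors c1@3 c2@7 c3@9, authorship ..1...2.3....
After op 2 (insert('j')): buffer="ozdjuuzdjmdjwusn" (len 16), cursors c1@4 c2@9 c3@12, authorship ..11...22.33....
After op 3 (add_cursor(8)): buffer="ozdjuuzdjmdjwusn" (len 16), cursors c1@4 c4@8 c2@9 c3@12, authorship ..11...22.33....
After op 4 (insert('f')): buffer="ozdjfuuzdfjfmdjfwusn" (len 20), cursors c1@5 c4@10 c2@12 c3@16, authorship ..111...2422.333....
After op 5 (insert('i')): buffer="ozdjfiuuzdfijfimdjfiwusn" (len 24), cursors c1@6 c4@12 c2@15 c3@20, authorship ..1111...244222.3333....
After op 6 (insert('r')): buffer="ozdjfiruuzdfirjfirmdjfirwusn" (len 28), cursors c1@7 c4@14 c2@18 c3@24, authorship ..11111...24442222.33333....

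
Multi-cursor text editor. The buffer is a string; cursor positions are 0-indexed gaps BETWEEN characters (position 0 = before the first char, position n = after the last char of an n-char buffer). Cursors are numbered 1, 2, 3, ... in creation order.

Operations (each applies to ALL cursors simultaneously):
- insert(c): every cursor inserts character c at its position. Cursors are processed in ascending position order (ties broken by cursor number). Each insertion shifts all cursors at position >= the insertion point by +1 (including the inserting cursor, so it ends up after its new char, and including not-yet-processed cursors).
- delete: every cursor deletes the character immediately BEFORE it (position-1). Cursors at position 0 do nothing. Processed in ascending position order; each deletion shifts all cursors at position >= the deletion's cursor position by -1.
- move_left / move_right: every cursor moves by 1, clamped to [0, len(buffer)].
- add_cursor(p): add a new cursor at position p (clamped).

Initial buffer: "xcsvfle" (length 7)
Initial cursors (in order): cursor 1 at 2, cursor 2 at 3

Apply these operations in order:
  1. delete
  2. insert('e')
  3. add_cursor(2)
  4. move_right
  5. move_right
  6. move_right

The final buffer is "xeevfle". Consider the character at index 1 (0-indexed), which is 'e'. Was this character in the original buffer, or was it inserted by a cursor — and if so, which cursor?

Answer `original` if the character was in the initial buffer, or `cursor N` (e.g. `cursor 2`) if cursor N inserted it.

After op 1 (delete): buffer="xvfle" (len 5), cursors c1@1 c2@1, authorship .....
After op 2 (insert('e')): buffer="xeevfle" (len 7), cursors c1@3 c2@3, authorship .12....
After op 3 (add_cursor(2)): buffer="xeevfle" (len 7), cursors c3@2 c1@3 c2@3, authorship .12....
After op 4 (move_right): buffer="xeevfle" (len 7), cursors c3@3 c1@4 c2@4, authorship .12....
After op 5 (move_right): buffer="xeevfle" (len 7), cursors c3@4 c1@5 c2@5, authorship .12....
After op 6 (move_right): buffer="xeevfle" (len 7), cursors c3@5 c1@6 c2@6, authorship .12....
Authorship (.=original, N=cursor N): . 1 2 . . . .
Index 1: author = 1

Answer: cursor 1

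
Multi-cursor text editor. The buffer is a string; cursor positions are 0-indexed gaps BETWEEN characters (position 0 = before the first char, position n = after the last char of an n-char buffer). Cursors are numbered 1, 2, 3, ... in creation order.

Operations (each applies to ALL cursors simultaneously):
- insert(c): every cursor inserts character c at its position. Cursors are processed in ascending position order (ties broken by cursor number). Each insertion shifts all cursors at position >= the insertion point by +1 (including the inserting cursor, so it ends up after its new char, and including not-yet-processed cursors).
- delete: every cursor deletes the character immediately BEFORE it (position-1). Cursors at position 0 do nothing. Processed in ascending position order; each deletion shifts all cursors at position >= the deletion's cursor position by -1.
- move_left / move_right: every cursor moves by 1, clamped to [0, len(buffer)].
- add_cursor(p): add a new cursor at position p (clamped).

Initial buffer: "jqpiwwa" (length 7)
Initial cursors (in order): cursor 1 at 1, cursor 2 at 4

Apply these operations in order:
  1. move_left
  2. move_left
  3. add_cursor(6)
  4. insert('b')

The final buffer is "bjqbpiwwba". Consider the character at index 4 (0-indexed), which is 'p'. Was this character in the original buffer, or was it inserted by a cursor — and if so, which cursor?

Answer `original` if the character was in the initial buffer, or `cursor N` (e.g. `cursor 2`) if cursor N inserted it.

Answer: original

Derivation:
After op 1 (move_left): buffer="jqpiwwa" (len 7), cursors c1@0 c2@3, authorship .......
After op 2 (move_left): buffer="jqpiwwa" (len 7), cursors c1@0 c2@2, authorship .......
After op 3 (add_cursor(6)): buffer="jqpiwwa" (len 7), cursors c1@0 c2@2 c3@6, authorship .......
After op 4 (insert('b')): buffer="bjqbpiwwba" (len 10), cursors c1@1 c2@4 c3@9, authorship 1..2....3.
Authorship (.=original, N=cursor N): 1 . . 2 . . . . 3 .
Index 4: author = original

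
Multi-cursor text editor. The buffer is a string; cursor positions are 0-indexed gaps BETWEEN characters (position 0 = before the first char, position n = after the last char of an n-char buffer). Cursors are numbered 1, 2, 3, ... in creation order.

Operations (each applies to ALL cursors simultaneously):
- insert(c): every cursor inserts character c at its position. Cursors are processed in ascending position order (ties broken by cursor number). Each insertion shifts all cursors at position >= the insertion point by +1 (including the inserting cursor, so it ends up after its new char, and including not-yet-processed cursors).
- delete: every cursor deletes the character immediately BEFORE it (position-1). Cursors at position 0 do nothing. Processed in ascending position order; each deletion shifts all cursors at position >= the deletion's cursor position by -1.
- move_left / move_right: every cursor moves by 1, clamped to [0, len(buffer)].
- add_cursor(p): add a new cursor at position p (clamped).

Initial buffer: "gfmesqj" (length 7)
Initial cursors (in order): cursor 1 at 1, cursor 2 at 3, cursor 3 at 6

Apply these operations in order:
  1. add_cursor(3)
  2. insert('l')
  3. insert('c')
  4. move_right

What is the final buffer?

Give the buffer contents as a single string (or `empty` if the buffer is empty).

After op 1 (add_cursor(3)): buffer="gfmesqj" (len 7), cursors c1@1 c2@3 c4@3 c3@6, authorship .......
After op 2 (insert('l')): buffer="glfmllesqlj" (len 11), cursors c1@2 c2@6 c4@6 c3@10, authorship .1..24...3.
After op 3 (insert('c')): buffer="glcfmllccesqlcj" (len 15), cursors c1@3 c2@9 c4@9 c3@14, authorship .11..2424...33.
After op 4 (move_right): buffer="glcfmllccesqlcj" (len 15), cursors c1@4 c2@10 c4@10 c3@15, authorship .11..2424...33.

Answer: glcfmllccesqlcj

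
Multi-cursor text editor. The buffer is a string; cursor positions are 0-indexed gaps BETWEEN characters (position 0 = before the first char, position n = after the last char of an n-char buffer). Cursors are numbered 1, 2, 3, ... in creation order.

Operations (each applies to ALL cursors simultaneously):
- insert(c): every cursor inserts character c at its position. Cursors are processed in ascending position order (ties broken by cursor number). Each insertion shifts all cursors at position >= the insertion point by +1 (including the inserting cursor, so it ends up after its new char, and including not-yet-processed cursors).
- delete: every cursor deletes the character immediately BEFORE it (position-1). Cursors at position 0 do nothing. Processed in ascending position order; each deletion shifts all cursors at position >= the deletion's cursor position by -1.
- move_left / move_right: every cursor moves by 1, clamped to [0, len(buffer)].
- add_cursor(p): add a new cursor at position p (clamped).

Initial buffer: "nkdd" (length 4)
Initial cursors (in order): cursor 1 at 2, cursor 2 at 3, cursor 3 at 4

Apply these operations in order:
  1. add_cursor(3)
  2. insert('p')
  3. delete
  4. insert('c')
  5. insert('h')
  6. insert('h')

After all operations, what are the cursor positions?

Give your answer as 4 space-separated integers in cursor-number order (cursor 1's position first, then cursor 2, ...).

Answer: 5 12 16 12

Derivation:
After op 1 (add_cursor(3)): buffer="nkdd" (len 4), cursors c1@2 c2@3 c4@3 c3@4, authorship ....
After op 2 (insert('p')): buffer="nkpdppdp" (len 8), cursors c1@3 c2@6 c4@6 c3@8, authorship ..1.24.3
After op 3 (delete): buffer="nkdd" (len 4), cursors c1@2 c2@3 c4@3 c3@4, authorship ....
After op 4 (insert('c')): buffer="nkcdccdc" (len 8), cursors c1@3 c2@6 c4@6 c3@8, authorship ..1.24.3
After op 5 (insert('h')): buffer="nkchdcchhdch" (len 12), cursors c1@4 c2@9 c4@9 c3@12, authorship ..11.2424.33
After op 6 (insert('h')): buffer="nkchhdcchhhhdchh" (len 16), cursors c1@5 c2@12 c4@12 c3@16, authorship ..111.242424.333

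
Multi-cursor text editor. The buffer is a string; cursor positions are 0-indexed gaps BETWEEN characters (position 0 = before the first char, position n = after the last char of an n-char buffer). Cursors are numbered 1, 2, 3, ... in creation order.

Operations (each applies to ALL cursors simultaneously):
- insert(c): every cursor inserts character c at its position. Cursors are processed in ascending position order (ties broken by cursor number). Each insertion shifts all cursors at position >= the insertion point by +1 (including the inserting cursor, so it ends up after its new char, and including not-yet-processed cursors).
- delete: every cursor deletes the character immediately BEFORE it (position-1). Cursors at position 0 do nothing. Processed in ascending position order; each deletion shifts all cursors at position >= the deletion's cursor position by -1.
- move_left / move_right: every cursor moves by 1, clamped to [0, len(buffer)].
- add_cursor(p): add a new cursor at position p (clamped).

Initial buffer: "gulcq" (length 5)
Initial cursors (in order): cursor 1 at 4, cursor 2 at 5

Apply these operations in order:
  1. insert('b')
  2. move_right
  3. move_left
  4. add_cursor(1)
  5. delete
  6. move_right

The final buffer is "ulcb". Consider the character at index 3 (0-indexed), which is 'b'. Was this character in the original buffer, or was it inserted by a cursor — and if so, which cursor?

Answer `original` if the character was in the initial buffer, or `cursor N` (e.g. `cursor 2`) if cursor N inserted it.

After op 1 (insert('b')): buffer="gulcbqb" (len 7), cursors c1@5 c2@7, authorship ....1.2
After op 2 (move_right): buffer="gulcbqb" (len 7), cursors c1@6 c2@7, authorship ....1.2
After op 3 (move_left): buffer="gulcbqb" (len 7), cursors c1@5 c2@6, authorship ....1.2
After op 4 (add_cursor(1)): buffer="gulcbqb" (len 7), cursors c3@1 c1@5 c2@6, authorship ....1.2
After op 5 (delete): buffer="ulcb" (len 4), cursors c3@0 c1@3 c2@3, authorship ...2
After op 6 (move_right): buffer="ulcb" (len 4), cursors c3@1 c1@4 c2@4, authorship ...2
Authorship (.=original, N=cursor N): . . . 2
Index 3: author = 2

Answer: cursor 2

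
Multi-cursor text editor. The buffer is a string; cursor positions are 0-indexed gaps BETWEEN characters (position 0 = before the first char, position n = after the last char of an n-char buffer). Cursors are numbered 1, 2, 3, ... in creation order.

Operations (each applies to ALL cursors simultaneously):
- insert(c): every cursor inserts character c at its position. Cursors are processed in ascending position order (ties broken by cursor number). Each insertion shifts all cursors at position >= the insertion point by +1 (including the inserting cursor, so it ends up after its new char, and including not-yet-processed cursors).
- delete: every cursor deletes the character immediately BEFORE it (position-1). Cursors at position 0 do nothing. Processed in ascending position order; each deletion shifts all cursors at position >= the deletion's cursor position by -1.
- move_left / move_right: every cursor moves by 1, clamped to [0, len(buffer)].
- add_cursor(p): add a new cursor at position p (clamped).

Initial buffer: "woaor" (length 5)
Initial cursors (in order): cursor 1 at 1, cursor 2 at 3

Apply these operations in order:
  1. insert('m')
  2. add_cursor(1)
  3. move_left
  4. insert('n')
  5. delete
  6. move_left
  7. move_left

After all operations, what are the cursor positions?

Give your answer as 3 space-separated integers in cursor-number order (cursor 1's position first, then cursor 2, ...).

Answer: 0 2 0

Derivation:
After op 1 (insert('m')): buffer="wmoamor" (len 7), cursors c1@2 c2@5, authorship .1..2..
After op 2 (add_cursor(1)): buffer="wmoamor" (len 7), cursors c3@1 c1@2 c2@5, authorship .1..2..
After op 3 (move_left): buffer="wmoamor" (len 7), cursors c3@0 c1@1 c2@4, authorship .1..2..
After op 4 (insert('n')): buffer="nwnmoanmor" (len 10), cursors c3@1 c1@3 c2@7, authorship 3.11..22..
After op 5 (delete): buffer="wmoamor" (len 7), cursors c3@0 c1@1 c2@4, authorship .1..2..
After op 6 (move_left): buffer="wmoamor" (len 7), cursors c1@0 c3@0 c2@3, authorship .1..2..
After op 7 (move_left): buffer="wmoamor" (len 7), cursors c1@0 c3@0 c2@2, authorship .1..2..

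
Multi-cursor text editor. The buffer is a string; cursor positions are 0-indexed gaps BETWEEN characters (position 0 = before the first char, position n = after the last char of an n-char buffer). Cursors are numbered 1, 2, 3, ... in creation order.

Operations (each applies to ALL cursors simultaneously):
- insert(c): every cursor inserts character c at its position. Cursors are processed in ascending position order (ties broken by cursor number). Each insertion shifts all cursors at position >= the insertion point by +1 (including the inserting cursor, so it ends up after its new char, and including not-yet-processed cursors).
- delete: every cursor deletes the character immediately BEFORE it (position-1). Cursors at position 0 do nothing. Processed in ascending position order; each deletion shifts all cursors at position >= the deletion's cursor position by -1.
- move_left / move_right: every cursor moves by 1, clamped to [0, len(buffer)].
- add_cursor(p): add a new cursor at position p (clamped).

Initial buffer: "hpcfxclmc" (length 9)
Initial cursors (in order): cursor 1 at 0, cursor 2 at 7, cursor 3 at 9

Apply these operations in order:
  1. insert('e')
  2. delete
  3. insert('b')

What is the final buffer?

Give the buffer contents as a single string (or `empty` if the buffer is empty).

Answer: bhpcfxclbmcb

Derivation:
After op 1 (insert('e')): buffer="ehpcfxclemce" (len 12), cursors c1@1 c2@9 c3@12, authorship 1.......2..3
After op 2 (delete): buffer="hpcfxclmc" (len 9), cursors c1@0 c2@7 c3@9, authorship .........
After op 3 (insert('b')): buffer="bhpcfxclbmcb" (len 12), cursors c1@1 c2@9 c3@12, authorship 1.......2..3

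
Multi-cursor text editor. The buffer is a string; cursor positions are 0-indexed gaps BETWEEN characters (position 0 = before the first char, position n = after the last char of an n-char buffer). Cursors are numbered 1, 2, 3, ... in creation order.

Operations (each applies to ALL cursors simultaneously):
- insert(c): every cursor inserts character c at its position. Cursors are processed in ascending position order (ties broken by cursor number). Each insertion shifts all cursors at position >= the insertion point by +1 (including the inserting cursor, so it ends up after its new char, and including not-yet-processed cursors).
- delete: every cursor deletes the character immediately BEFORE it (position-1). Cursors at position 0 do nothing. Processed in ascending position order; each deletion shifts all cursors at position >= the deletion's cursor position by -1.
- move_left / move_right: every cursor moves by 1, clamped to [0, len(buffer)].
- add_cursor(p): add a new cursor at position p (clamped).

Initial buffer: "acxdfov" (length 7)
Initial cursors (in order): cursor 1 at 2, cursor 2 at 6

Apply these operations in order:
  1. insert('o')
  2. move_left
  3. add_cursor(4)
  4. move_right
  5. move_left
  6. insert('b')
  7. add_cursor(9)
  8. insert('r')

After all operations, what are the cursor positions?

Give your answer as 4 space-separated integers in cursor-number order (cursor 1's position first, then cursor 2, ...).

After op 1 (insert('o')): buffer="acoxdfoov" (len 9), cursors c1@3 c2@8, authorship ..1....2.
After op 2 (move_left): buffer="acoxdfoov" (len 9), cursors c1@2 c2@7, authorship ..1....2.
After op 3 (add_cursor(4)): buffer="acoxdfoov" (len 9), cursors c1@2 c3@4 c2@7, authorship ..1....2.
After op 4 (move_right): buffer="acoxdfoov" (len 9), cursors c1@3 c3@5 c2@8, authorship ..1....2.
After op 5 (move_left): buffer="acoxdfoov" (len 9), cursors c1@2 c3@4 c2@7, authorship ..1....2.
After op 6 (insert('b')): buffer="acboxbdfobov" (len 12), cursors c1@3 c3@6 c2@10, authorship ..11.3...22.
After op 7 (add_cursor(9)): buffer="acboxbdfobov" (len 12), cursors c1@3 c3@6 c4@9 c2@10, authorship ..11.3...22.
After op 8 (insert('r')): buffer="acbroxbrdforbrov" (len 16), cursors c1@4 c3@8 c4@12 c2@14, authorship ..111.33...4222.

Answer: 4 14 8 12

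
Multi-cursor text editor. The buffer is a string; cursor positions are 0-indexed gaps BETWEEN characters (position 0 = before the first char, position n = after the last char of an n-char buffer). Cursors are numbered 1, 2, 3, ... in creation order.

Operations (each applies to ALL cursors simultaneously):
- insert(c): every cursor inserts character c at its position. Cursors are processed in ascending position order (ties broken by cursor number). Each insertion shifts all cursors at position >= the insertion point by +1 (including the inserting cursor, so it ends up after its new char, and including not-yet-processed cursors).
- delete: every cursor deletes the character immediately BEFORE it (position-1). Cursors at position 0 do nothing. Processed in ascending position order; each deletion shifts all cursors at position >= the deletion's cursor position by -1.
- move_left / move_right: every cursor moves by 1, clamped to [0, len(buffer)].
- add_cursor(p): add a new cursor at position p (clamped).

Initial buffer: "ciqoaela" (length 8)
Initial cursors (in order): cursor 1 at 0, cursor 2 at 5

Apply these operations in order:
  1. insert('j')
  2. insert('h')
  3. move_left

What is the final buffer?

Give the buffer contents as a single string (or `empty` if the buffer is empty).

After op 1 (insert('j')): buffer="jciqoajela" (len 10), cursors c1@1 c2@7, authorship 1.....2...
After op 2 (insert('h')): buffer="jhciqoajhela" (len 12), cursors c1@2 c2@9, authorship 11.....22...
After op 3 (move_left): buffer="jhciqoajhela" (len 12), cursors c1@1 c2@8, authorship 11.....22...

Answer: jhciqoajhela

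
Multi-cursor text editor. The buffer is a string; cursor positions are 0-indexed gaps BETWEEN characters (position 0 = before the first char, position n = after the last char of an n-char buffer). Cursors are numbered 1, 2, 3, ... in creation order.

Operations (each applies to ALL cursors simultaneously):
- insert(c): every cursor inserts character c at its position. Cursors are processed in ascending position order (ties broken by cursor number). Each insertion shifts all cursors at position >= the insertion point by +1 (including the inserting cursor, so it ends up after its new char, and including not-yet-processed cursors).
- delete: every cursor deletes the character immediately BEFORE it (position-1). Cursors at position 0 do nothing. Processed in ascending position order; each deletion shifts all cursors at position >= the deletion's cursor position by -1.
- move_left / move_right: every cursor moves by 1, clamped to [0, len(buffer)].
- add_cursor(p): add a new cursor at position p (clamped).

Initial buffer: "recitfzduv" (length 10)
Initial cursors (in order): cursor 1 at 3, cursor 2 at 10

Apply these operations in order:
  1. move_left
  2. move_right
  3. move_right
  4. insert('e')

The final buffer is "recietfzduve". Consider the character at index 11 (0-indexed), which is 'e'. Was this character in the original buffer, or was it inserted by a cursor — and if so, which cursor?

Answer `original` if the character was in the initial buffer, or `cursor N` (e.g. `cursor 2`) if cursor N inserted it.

Answer: cursor 2

Derivation:
After op 1 (move_left): buffer="recitfzduv" (len 10), cursors c1@2 c2@9, authorship ..........
After op 2 (move_right): buffer="recitfzduv" (len 10), cursors c1@3 c2@10, authorship ..........
After op 3 (move_right): buffer="recitfzduv" (len 10), cursors c1@4 c2@10, authorship ..........
After op 4 (insert('e')): buffer="recietfzduve" (len 12), cursors c1@5 c2@12, authorship ....1......2
Authorship (.=original, N=cursor N): . . . . 1 . . . . . . 2
Index 11: author = 2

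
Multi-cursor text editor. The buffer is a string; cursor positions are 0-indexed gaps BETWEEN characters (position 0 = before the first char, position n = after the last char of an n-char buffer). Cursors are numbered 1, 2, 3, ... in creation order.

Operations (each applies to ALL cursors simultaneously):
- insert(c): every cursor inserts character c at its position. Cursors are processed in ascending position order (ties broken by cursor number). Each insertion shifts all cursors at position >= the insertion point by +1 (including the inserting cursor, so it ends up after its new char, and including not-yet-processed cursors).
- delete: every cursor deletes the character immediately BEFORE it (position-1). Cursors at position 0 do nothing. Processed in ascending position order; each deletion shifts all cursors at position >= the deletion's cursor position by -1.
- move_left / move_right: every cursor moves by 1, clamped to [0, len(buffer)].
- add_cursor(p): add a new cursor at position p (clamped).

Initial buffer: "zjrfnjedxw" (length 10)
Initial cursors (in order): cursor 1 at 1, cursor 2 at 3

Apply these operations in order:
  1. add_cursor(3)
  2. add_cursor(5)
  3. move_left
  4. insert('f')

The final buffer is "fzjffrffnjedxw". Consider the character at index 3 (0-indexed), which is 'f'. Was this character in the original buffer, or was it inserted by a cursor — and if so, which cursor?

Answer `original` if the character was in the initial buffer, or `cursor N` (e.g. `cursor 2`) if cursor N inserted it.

After op 1 (add_cursor(3)): buffer="zjrfnjedxw" (len 10), cursors c1@1 c2@3 c3@3, authorship ..........
After op 2 (add_cursor(5)): buffer="zjrfnjedxw" (len 10), cursors c1@1 c2@3 c3@3 c4@5, authorship ..........
After op 3 (move_left): buffer="zjrfnjedxw" (len 10), cursors c1@0 c2@2 c3@2 c4@4, authorship ..........
After op 4 (insert('f')): buffer="fzjffrffnjedxw" (len 14), cursors c1@1 c2@5 c3@5 c4@8, authorship 1..23..4......
Authorship (.=original, N=cursor N): 1 . . 2 3 . . 4 . . . . . .
Index 3: author = 2

Answer: cursor 2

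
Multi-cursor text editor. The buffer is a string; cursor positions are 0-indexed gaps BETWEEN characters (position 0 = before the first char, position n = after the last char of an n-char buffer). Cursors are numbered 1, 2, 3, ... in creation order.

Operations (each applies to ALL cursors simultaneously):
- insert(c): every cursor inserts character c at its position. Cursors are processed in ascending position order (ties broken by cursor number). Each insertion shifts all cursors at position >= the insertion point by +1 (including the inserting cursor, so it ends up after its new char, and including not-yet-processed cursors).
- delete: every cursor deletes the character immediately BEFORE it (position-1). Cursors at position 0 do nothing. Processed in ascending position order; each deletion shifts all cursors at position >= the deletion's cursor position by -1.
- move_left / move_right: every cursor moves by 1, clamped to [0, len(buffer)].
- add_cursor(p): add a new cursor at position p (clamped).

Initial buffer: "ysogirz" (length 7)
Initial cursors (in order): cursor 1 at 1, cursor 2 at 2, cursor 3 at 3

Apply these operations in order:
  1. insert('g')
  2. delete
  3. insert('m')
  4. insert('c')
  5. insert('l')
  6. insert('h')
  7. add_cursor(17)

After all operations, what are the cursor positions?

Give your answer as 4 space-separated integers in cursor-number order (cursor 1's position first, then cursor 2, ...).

Answer: 5 10 15 17

Derivation:
After op 1 (insert('g')): buffer="ygsgoggirz" (len 10), cursors c1@2 c2@4 c3@6, authorship .1.2.3....
After op 2 (delete): buffer="ysogirz" (len 7), cursors c1@1 c2@2 c3@3, authorship .......
After op 3 (insert('m')): buffer="ymsmomgirz" (len 10), cursors c1@2 c2@4 c3@6, authorship .1.2.3....
After op 4 (insert('c')): buffer="ymcsmcomcgirz" (len 13), cursors c1@3 c2@6 c3@9, authorship .11.22.33....
After op 5 (insert('l')): buffer="ymclsmclomclgirz" (len 16), cursors c1@4 c2@8 c3@12, authorship .111.222.333....
After op 6 (insert('h')): buffer="ymclhsmclhomclhgirz" (len 19), cursors c1@5 c2@10 c3@15, authorship .1111.2222.3333....
After op 7 (add_cursor(17)): buffer="ymclhsmclhomclhgirz" (len 19), cursors c1@5 c2@10 c3@15 c4@17, authorship .1111.2222.3333....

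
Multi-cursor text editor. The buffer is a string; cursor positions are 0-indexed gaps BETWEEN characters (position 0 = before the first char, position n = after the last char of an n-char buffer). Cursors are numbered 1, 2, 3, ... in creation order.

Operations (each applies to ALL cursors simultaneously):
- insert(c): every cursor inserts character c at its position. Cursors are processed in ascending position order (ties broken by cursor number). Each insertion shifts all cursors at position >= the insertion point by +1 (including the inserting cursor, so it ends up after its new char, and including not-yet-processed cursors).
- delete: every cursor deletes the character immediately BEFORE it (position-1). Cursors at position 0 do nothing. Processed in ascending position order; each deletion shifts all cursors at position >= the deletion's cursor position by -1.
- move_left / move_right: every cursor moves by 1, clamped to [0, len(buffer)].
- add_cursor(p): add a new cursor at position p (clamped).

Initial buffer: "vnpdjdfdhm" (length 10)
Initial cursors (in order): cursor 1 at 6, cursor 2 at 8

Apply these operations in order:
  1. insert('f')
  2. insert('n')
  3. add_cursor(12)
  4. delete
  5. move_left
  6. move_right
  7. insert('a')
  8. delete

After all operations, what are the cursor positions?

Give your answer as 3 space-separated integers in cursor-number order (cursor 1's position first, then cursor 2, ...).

After op 1 (insert('f')): buffer="vnpdjdffdfhm" (len 12), cursors c1@7 c2@10, authorship ......1..2..
After op 2 (insert('n')): buffer="vnpdjdfnfdfnhm" (len 14), cursors c1@8 c2@12, authorship ......11..22..
After op 3 (add_cursor(12)): buffer="vnpdjdfnfdfnhm" (len 14), cursors c1@8 c2@12 c3@12, authorship ......11..22..
After op 4 (delete): buffer="vnpdjdffdhm" (len 11), cursors c1@7 c2@9 c3@9, authorship ......1....
After op 5 (move_left): buffer="vnpdjdffdhm" (len 11), cursors c1@6 c2@8 c3@8, authorship ......1....
After op 6 (move_right): buffer="vnpdjdffdhm" (len 11), cursors c1@7 c2@9 c3@9, authorship ......1....
After op 7 (insert('a')): buffer="vnpdjdfafdaahm" (len 14), cursors c1@8 c2@12 c3@12, authorship ......11..23..
After op 8 (delete): buffer="vnpdjdffdhm" (len 11), cursors c1@7 c2@9 c3@9, authorship ......1....

Answer: 7 9 9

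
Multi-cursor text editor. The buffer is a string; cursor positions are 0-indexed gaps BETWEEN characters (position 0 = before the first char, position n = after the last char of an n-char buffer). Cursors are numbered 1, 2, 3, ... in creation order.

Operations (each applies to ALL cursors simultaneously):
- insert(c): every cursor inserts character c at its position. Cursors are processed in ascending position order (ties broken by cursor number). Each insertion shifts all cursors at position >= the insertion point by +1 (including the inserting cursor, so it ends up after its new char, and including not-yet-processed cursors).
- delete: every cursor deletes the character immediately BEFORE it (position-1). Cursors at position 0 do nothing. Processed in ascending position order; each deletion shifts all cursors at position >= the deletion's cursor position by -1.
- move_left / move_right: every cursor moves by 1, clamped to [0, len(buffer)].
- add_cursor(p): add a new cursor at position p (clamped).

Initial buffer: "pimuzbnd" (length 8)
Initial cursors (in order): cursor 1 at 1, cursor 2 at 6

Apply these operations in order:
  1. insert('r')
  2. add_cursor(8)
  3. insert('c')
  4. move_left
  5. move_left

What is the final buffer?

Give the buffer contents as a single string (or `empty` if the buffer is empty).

Answer: prcimuzbrccnd

Derivation:
After op 1 (insert('r')): buffer="primuzbrnd" (len 10), cursors c1@2 c2@8, authorship .1.....2..
After op 2 (add_cursor(8)): buffer="primuzbrnd" (len 10), cursors c1@2 c2@8 c3@8, authorship .1.....2..
After op 3 (insert('c')): buffer="prcimuzbrccnd" (len 13), cursors c1@3 c2@11 c3@11, authorship .11.....223..
After op 4 (move_left): buffer="prcimuzbrccnd" (len 13), cursors c1@2 c2@10 c3@10, authorship .11.....223..
After op 5 (move_left): buffer="prcimuzbrccnd" (len 13), cursors c1@1 c2@9 c3@9, authorship .11.....223..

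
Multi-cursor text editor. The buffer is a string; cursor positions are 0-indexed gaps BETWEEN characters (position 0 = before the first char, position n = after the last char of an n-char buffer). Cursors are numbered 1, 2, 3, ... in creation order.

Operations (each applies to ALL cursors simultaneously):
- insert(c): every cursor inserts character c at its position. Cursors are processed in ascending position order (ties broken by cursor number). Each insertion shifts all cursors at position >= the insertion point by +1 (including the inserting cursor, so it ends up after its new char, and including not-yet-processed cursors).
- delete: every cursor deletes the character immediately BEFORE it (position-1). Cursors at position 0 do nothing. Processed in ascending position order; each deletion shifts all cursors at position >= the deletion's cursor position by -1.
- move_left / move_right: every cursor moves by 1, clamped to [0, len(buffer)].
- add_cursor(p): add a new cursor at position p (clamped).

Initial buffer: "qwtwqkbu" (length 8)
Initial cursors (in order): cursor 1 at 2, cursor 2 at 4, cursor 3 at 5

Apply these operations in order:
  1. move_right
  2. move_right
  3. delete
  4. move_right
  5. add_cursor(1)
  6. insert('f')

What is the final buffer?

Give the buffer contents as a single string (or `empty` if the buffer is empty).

Answer: qfwtqfuff

Derivation:
After op 1 (move_right): buffer="qwtwqkbu" (len 8), cursors c1@3 c2@5 c3@6, authorship ........
After op 2 (move_right): buffer="qwtwqkbu" (len 8), cursors c1@4 c2@6 c3@7, authorship ........
After op 3 (delete): buffer="qwtqu" (len 5), cursors c1@3 c2@4 c3@4, authorship .....
After op 4 (move_right): buffer="qwtqu" (len 5), cursors c1@4 c2@5 c3@5, authorship .....
After op 5 (add_cursor(1)): buffer="qwtqu" (len 5), cursors c4@1 c1@4 c2@5 c3@5, authorship .....
After op 6 (insert('f')): buffer="qfwtqfuff" (len 9), cursors c4@2 c1@6 c2@9 c3@9, authorship .4...1.23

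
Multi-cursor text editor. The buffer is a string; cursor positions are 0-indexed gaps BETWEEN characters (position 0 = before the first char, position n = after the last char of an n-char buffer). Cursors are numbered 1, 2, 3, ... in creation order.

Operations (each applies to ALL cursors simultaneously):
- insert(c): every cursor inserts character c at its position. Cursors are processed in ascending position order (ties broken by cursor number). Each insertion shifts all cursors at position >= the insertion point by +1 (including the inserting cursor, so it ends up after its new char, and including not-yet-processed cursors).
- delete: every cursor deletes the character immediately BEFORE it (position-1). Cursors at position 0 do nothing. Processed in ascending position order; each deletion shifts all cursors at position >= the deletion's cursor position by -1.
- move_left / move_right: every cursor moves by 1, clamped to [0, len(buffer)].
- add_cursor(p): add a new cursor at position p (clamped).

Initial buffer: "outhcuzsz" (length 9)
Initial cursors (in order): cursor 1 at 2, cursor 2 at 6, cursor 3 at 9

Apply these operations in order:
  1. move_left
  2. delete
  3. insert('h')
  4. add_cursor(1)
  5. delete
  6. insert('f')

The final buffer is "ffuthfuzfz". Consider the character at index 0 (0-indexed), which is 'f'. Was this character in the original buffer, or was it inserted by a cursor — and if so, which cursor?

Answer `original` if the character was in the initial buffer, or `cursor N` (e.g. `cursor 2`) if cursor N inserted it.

After op 1 (move_left): buffer="outhcuzsz" (len 9), cursors c1@1 c2@5 c3@8, authorship .........
After op 2 (delete): buffer="uthuzz" (len 6), cursors c1@0 c2@3 c3@5, authorship ......
After op 3 (insert('h')): buffer="huthhuzhz" (len 9), cursors c1@1 c2@5 c3@8, authorship 1...2..3.
After op 4 (add_cursor(1)): buffer="huthhuzhz" (len 9), cursors c1@1 c4@1 c2@5 c3@8, authorship 1...2..3.
After op 5 (delete): buffer="uthuzz" (len 6), cursors c1@0 c4@0 c2@3 c3@5, authorship ......
After op 6 (insert('f')): buffer="ffuthfuzfz" (len 10), cursors c1@2 c4@2 c2@6 c3@9, authorship 14...2..3.
Authorship (.=original, N=cursor N): 1 4 . . . 2 . . 3 .
Index 0: author = 1

Answer: cursor 1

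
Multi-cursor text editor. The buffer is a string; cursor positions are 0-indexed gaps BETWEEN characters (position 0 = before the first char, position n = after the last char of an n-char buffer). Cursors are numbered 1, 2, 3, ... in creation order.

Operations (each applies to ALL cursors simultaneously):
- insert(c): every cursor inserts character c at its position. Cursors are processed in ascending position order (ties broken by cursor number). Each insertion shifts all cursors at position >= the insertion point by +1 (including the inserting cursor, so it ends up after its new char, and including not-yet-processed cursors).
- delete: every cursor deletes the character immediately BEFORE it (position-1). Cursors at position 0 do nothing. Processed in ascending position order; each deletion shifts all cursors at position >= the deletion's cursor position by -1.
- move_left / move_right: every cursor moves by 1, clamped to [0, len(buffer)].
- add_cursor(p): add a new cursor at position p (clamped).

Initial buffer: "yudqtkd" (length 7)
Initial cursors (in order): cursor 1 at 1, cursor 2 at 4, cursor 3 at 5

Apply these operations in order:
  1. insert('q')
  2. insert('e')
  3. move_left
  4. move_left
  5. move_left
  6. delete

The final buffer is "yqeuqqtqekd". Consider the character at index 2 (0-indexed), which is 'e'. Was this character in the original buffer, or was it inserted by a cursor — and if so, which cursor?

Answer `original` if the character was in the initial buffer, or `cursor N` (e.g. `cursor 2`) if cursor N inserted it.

Answer: cursor 1

Derivation:
After op 1 (insert('q')): buffer="yqudqqtqkd" (len 10), cursors c1@2 c2@6 c3@8, authorship .1...2.3..
After op 2 (insert('e')): buffer="yqeudqqetqekd" (len 13), cursors c1@3 c2@8 c3@11, authorship .11...22.33..
After op 3 (move_left): buffer="yqeudqqetqekd" (len 13), cursors c1@2 c2@7 c3@10, authorship .11...22.33..
After op 4 (move_left): buffer="yqeudqqetqekd" (len 13), cursors c1@1 c2@6 c3@9, authorship .11...22.33..
After op 5 (move_left): buffer="yqeudqqetqekd" (len 13), cursors c1@0 c2@5 c3@8, authorship .11...22.33..
After op 6 (delete): buffer="yqeuqqtqekd" (len 11), cursors c1@0 c2@4 c3@6, authorship .11..2.33..
Authorship (.=original, N=cursor N): . 1 1 . . 2 . 3 3 . .
Index 2: author = 1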